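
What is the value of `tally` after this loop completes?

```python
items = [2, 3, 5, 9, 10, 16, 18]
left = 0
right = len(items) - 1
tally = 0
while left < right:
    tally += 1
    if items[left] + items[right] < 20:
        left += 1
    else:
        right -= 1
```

Steps to find pair summing to 20
`tally` takes the values: 0 → 1 → 2 → 3 → 4 → 5 → 6

Answer: 6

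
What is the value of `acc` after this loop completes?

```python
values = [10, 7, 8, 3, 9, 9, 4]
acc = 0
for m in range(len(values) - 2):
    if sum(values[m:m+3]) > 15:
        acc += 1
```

Count windows with sum > 15
`acc` takes the values: 0 → 1 → 2 → 3 → 4 → 5

Answer: 5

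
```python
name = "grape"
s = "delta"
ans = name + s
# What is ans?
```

Trace:
`name = "grape"` → name = 'grape'
`s = "delta"` → s = 'delta'
`ans = name + s` → ans = 'grapedelta'
So ans = 'grapedelta'

Answer: 'grapedelta'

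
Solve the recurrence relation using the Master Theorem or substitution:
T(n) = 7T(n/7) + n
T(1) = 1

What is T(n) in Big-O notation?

By Master Theorem: a=7, b=7, f(n)=n. Since log_7(7) = 1 and f(n) = Θ(n^1), Case 2 applies. T(n) = O(n log n).

Answer: O(n log n)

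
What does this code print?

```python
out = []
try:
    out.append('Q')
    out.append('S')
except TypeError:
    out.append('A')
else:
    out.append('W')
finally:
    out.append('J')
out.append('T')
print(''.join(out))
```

Execution trace: 'Q' (try body) → 'S' (try body, no exception) → 'W' (else) → 'J' (finally) → 'T' (after the try/except). Output: QSWJT

Answer: QSWJT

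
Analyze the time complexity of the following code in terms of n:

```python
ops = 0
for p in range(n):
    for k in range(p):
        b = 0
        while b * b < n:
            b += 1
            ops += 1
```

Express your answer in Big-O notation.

Each loop level contributes: n × n × √n. Multiplying the contributions gives O(n^2√n).

Answer: O(n^2√n)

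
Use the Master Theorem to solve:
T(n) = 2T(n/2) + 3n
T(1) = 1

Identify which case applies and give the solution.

a=2, b=2, f(n)=3n. log_2(2) = 1. Since c=1 = 1, Case 2 applies: T(n) = Θ(n^log_b(a) · log n) = O(n log n).

Answer: O(n log n) - Case 2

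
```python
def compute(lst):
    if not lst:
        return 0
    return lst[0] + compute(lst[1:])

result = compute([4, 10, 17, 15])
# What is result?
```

4 + 10 + 17 + 15 + 0 = 46

Answer: 46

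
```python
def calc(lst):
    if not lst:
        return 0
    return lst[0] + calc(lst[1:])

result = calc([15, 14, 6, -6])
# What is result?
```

15 + 14 + 6 + (-6) + 0 = 29

Answer: 29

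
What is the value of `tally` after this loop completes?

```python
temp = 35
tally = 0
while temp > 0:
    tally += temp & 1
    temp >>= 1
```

Count set bits in 35 (binary: 0b100011)
`tally` takes the values: 0 → 1 → 2 → 3

Answer: 3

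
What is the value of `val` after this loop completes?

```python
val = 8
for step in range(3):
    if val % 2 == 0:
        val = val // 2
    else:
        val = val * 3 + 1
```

Collatz-style transformation from 8
`val` takes the values: 8 → 4 → 2 → 1

Answer: 1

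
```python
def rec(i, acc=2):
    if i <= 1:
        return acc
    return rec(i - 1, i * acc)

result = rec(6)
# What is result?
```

Accumulator trace (n, acc): (6, 2) -> (5, 12) -> (4, 60) -> (3, 240) -> (2, 720) -> (1, 1440) -> return 1440

Answer: 1440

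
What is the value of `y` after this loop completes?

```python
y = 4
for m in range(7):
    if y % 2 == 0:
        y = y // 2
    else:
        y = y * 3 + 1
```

Collatz-style transformation from 4
`y` takes the values: 4 → 2 → 1 → 4 → 2 → 1 → 4 → 2

Answer: 2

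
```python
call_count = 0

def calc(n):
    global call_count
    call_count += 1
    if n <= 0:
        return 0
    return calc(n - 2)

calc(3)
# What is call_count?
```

Linear recursion stepping by 2: 3 calls from n=3 down to ≤0.

Answer: 3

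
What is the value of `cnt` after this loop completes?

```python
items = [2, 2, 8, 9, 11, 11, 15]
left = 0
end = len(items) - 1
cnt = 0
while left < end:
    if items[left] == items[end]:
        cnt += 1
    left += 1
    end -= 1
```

Count matching pairs from ends
`cnt` takes the values: 0

Answer: 0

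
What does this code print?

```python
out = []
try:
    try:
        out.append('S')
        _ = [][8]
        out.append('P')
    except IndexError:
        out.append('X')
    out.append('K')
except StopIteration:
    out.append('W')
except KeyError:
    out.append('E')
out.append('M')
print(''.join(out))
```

Execution trace: 'S' (inner try body) → 'X' (inner except IndexError) → 'K' (try body, no exception) → 'M' (after the try/except). Output: SXKM

Answer: SXKM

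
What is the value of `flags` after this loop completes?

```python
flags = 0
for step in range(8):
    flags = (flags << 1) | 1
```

Build 8 consecutive 1-bits: 0b11111111
`flags` takes the values: 0 → 1 → 3 → 7 → 15 → 31 → 63 → 127 → 255

Answer: 255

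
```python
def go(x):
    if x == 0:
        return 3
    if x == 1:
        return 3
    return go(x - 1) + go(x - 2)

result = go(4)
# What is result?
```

Build up from base cases: go(0)=3, go(1)=3, go(2)=6, go(3)=9, go(4)=15

Answer: 15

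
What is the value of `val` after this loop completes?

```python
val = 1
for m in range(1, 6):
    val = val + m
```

Start at 1, add 1 through 5
`val` takes the values: 1 → 2 → 4 → 7 → 11 → 16

Answer: 16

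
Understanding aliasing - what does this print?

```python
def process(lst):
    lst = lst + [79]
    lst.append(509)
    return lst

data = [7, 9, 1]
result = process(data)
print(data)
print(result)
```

Key concept: rebinding parameter vs mutation.
Step by step:
`data = [7, 9, 1]` → data = [7, 9, 1]
`result = process(data)` → result = [7, 9, 1, 79, 509]
`print(data)` → prints [7, 9, 1]
`print(result)` → prints [7, 9, 1, 79, 509]

Answer:
[7, 9, 1]
[7, 9, 1, 79, 509]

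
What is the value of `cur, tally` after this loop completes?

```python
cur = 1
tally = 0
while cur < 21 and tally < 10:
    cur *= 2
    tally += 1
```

Double until >= 21 or 10 iterations
`cur, tally` takes the values: (1, 0) → (2, 0) → (2, 1) → (4, 1) → (4, 2) → (8, 2) → (8, 3) → (16, 3) → (16, 4) → (32, 4) → (32, 5)

Answer: 32, 5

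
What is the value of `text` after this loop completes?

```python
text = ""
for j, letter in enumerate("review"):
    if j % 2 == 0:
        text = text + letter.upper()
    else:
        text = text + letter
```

Uppercase even positions in 'review'
`text` takes the values: "" → "R" → "Re" → "ReV" → "ReVi" → "ReViE" → "ReViEw"

Answer: "ReViEw"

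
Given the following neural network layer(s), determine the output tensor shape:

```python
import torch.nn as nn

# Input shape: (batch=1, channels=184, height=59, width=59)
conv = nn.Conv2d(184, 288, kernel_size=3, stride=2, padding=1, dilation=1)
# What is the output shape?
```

Input: (1, 184, 59, 59) -> Output: (1, 288, 30, 30)

Answer: (1, 288, 30, 30)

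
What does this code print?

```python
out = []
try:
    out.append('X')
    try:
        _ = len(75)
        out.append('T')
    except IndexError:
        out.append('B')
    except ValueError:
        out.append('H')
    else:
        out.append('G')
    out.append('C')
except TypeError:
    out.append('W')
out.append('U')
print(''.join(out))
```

Execution trace: 'X' (try body) → 'W' (except TypeError) → 'U' (after the try/except). Output: XWU

Answer: XWU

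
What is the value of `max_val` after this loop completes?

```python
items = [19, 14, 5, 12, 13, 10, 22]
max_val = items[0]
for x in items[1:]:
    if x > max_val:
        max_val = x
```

Maximum of [19, 14, 5, 12, 13, 10, 22]
`max_val` takes the values: 19 → 22

Answer: 22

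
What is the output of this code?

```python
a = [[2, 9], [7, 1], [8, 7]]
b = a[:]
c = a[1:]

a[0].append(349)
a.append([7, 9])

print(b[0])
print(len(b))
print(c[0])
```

Key concept: slice with nested mutation.
Step by step:
`a = [[2, 9], [7, 1], [8, 7]]` → a = [[2, 9], [7, 1], [8, 7]]
`b = a[:]` → b = [[2, 9], [7, 1], [8, 7]]
`c = a[1:]` → c = [[7, 1], [8, 7]]
`a[0].append(349)` → a = [[2, 9, 349], [7, 1], [8, 7]]; b = [[2, 9, 349], [7, 1], [8, 7]]
`a.append([7, 9])` → a = [[2, 9, 349], [7, 1], [8, 7], [7, 9]]
`print(b[0])` → prints [2, 9, 349]
`print(len(b))` → prints 3
`print(c[0])` → prints [7, 1]

Answer:
[2, 9, 349]
3
[7, 1]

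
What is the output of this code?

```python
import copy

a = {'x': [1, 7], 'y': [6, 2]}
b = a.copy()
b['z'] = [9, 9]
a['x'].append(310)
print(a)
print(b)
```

Key concept: shallow copy of dict with mutable values.
Step by step:
`a = {'x': [1, 7], 'y': [6, 2]}` → a = {'x': [1, 7], 'y': [6, 2]}
`b = a.copy()` → b = {'x': [1, 7], 'y': [6, 2]}
`b['z'] = [9, 9]` → b = {'x': [1, 7], 'y': [6, 2], 'z': [9, 9]}
`a['x'].append(310)` → a = {'x': [1, 7, 310], 'y': [6, 2]}; b = {'x': [1, 7, 310], 'y': [6, 2], 'z': [9, 9]}
`print(a)` → prints {'x': [1, 7, 310], 'y': [6, 2]}
`print(b)` → prints {'x': [1, 7, 310], 'y': [6, 2], 'z': [9, 9]}

Answer:
{'x': [1, 7, 310], 'y': [6, 2]}
{'x': [1, 7, 310], 'y': [6, 2], 'z': [9, 9]}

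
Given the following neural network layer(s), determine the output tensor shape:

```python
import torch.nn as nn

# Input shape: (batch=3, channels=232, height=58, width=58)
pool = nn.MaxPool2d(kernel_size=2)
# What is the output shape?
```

Input: (3, 232, 58, 58) -> Output: (3, 232, 29, 29)

Answer: (3, 232, 29, 29)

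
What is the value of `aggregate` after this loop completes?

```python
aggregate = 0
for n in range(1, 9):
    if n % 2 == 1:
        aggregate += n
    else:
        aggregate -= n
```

Add odd, subtract even
`aggregate` takes the values: 0 → 1 → -1 → 2 → -2 → 3 → -3 → 4 → -4

Answer: -4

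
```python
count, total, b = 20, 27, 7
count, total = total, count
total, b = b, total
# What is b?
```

Trace:
`count, total, b = 20, 27, 7` → count = 20; total = 27; b = 7
`count, total = total, count` → count = 27; total = 20
`total, b = b, total` → total = 7; b = 20
So b = 20

Answer: 20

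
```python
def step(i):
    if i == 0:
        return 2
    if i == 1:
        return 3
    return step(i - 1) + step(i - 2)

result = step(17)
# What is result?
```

Build up from base cases: step(0)=2, step(1)=3, step(2)=5, step(3)=8, step(4)=13, step(5)=21, step(6)=34, ..., step(17)=6765

Answer: 6765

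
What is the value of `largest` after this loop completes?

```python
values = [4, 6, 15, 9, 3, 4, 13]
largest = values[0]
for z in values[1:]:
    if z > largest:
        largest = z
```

Maximum of [4, 6, 15, 9, 3, 4, 13]
`largest` takes the values: 4 → 6 → 15

Answer: 15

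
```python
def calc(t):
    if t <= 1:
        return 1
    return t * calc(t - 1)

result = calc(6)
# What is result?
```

calc(6) = 6 * 5 * 4 * 3 * 2 * 1 = 720

Answer: 720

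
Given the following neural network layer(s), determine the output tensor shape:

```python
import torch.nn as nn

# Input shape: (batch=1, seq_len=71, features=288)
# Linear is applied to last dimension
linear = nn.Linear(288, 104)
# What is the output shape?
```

Input: (1, 71, 288) -> Output: (1, 71, 104)

Answer: (1, 71, 104)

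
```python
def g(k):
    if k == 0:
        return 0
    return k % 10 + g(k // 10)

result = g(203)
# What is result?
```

Sum of digits of 203: 3 + 0 + 2 = 5

Answer: 5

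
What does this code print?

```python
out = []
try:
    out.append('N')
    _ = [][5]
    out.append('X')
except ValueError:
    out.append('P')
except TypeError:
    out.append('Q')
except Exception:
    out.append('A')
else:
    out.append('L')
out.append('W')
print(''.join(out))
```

Execution trace: 'N' (try body) → 'A' (except Exception) → 'W' (after the try/except). Output: NAW

Answer: NAW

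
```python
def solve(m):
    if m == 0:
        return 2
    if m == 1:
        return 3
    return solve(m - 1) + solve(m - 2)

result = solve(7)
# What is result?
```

Build up from base cases: solve(0)=2, solve(1)=3, solve(2)=5, solve(3)=8, solve(4)=13, solve(5)=21, solve(6)=34, ..., solve(7)=55

Answer: 55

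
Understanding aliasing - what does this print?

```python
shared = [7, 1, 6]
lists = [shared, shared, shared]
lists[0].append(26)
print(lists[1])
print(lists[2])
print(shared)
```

Key concept: list of same reference.
Step by step:
`shared = [7, 1, 6]` → shared = [7, 1, 6]
`lists = [shared, shared, shared]` → lists = [[7, 1, 6], [7, 1, 6], [7, 1, 6]]
`lists[0].append(26)` → shared = [7, 1, 6, 26]; lists = [[7, 1, 6, 26], [7, 1, 6, 26], [7, 1, 6, 26]]
`print(lists[1])` → prints [7, 1, 6, 26]
`print(lists[2])` → prints [7, 1, 6, 26]
`print(shared)` → prints [7, 1, 6, 26]

Answer:
[7, 1, 6, 26]
[7, 1, 6, 26]
[7, 1, 6, 26]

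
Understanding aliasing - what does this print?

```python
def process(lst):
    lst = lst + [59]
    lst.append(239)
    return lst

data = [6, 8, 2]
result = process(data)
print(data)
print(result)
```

Key concept: rebinding parameter vs mutation.
Step by step:
`data = [6, 8, 2]` → data = [6, 8, 2]
`result = process(data)` → result = [6, 8, 2, 59, 239]
`print(data)` → prints [6, 8, 2]
`print(result)` → prints [6, 8, 2, 59, 239]

Answer:
[6, 8, 2]
[6, 8, 2, 59, 239]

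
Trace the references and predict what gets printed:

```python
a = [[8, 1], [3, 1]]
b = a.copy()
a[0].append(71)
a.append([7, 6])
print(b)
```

Key concept: shallow copy with nested lists.
Step by step:
`a = [[8, 1], [3, 1]]` → a = [[8, 1], [3, 1]]
`b = a.copy()` → b = [[8, 1], [3, 1]]
`a[0].append(71)` → a = [[8, 1, 71], [3, 1]]; b = [[8, 1, 71], [3, 1]]
`a.append([7, 6])` → a = [[8, 1, 71], [3, 1], [7, 6]]
`print(b)` → prints [[8, 1, 71], [3, 1]]

Answer: [[8, 1, 71], [3, 1]]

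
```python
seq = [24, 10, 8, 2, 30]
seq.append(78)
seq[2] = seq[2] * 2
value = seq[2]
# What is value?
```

Trace:
`seq = [24, 10, 8, 2, 30]` → seq = [24, 10, 8, 2, 30]
`seq.append(78)` → seq = [24, 10, 8, 2, 30, 78]
`seq[2] = seq[2] * 2` → seq = [24, 10, 16, 2, 30, 78]
`value = seq[2]` → value = 16
So value = 16

Answer: 16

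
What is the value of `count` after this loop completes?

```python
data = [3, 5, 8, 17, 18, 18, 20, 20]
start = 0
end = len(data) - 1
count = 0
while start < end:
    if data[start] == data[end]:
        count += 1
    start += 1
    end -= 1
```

Count matching pairs from ends
`count` takes the values: 0

Answer: 0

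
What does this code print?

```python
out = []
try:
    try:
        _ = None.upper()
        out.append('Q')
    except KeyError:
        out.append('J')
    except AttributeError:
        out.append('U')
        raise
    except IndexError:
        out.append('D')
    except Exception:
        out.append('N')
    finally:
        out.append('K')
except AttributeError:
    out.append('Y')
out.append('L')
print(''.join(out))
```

Execution trace: 'U' (inner except AttributeError) → 'K' (inner finally) → 'Y' (outer except AttributeError) → 'L' (after the try/except). Output: UKYL

Answer: UKYL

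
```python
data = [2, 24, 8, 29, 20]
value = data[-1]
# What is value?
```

Trace:
`data = [2, 24, 8, 29, 20]` → data = [2, 24, 8, 29, 20]
`value = data[-1]` → value = 20
So value = 20

Answer: 20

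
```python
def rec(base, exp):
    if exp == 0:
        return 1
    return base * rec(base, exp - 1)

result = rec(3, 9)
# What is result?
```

rec(3, 9) = 3 * 3 * 3 * 3 * 3 * 3 * 3 * 3 * 3 = 19683

Answer: 19683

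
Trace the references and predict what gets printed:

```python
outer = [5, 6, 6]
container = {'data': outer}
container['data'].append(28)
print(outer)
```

Key concept: dict holds reference to list.
Step by step:
`outer = [5, 6, 6]` → outer = [5, 6, 6]
`container = {'data': outer}` → container = {'data': [5, 6, 6]}
`container['data'].append(28)` → outer = [5, 6, 6, 28]; container = {'data': [5, 6, 6, 28]}
`print(outer)` → prints [5, 6, 6, 28]

Answer: [5, 6, 6, 28]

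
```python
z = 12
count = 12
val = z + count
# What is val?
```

Trace:
`z = 12` → z = 12
`count = 12` → count = 12
`val = z + count` → val = 24
So val = 24

Answer: 24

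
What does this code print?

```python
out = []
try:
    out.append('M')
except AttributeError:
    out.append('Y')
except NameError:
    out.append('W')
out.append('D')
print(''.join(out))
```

Execution trace: 'M' (try body, no exception) → 'D' (after the try/except). Output: MD

Answer: MD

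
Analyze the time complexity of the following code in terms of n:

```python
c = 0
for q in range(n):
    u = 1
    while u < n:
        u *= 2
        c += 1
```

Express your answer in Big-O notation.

Each loop level contributes: n × log n. Multiplying the contributions gives O(n log n).

Answer: O(n log n)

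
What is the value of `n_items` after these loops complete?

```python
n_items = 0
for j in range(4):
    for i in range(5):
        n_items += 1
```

4 * 5 = 20
`n_items` takes the values: 0 → 1 → 2 → 3 → 4 → 5 → 6 → 7 → 8 → 9 → 10 → 11 → 12 → 13 → 14 → 15 → 16 → 17 → 18 → 19 → 20

Answer: 20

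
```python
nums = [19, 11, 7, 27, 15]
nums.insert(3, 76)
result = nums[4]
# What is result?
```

Trace:
`nums = [19, 11, 7, 27, 15]` → nums = [19, 11, 7, 27, 15]
`nums.insert(3, 76)` → nums = [19, 11, 7, 76, 27, 15]
`result = nums[4]` → result = 27
So result = 27

Answer: 27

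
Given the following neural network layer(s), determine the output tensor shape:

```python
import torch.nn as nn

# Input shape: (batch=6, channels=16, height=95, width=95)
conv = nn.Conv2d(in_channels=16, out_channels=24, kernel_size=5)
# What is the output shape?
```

Input: (6, 16, 95, 95) -> Output: (6, 24, 91, 91)

Answer: (6, 24, 91, 91)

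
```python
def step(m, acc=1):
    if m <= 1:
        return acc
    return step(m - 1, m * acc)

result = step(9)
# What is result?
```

Accumulator trace (n, acc): (9, 1) -> (8, 9) -> (7, 72) -> (6, 504) -> (5, 3024) -> (4, 15120) -> (3, 60480) -> (2, 181440) -> (1, 362880) -> return 362880

Answer: 362880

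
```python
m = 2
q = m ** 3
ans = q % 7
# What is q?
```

Trace:
`m = 2` → m = 2
`q = m ** 3` → q = 8
`ans = q % 7` → ans = 1
So q = 8

Answer: 8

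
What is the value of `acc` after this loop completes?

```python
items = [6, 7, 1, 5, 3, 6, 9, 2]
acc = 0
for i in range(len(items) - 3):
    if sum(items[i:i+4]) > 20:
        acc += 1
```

Count windows with sum > 20
`acc` takes the values: 0 → 1

Answer: 1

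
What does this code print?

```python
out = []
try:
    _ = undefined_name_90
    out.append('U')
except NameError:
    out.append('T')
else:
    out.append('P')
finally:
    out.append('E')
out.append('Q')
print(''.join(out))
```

Execution trace: 'T' (except NameError) → 'E' (finally) → 'Q' (after the try/except). Output: TEQ

Answer: TEQ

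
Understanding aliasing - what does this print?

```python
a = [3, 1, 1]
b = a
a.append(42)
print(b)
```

Key concept: basic list aliasing.
Step by step:
`a = [3, 1, 1]` → a = [3, 1, 1]
`b = a` → b = [3, 1, 1] (same object as a)
`a.append(42)` → a = [3, 1, 1, 42] (same object as b); b = [3, 1, 1, 42] (same object as a)
`print(b)` → prints [3, 1, 1, 42]

Answer: [3, 1, 1, 42]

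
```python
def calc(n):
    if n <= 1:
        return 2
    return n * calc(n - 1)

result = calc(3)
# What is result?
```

calc(3) = 3 * 2 * 2 = 12

Answer: 12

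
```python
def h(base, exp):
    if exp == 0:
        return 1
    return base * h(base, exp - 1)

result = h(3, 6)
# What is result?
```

h(3, 6) = 3 * 3 * 3 * 3 * 3 * 3 = 729

Answer: 729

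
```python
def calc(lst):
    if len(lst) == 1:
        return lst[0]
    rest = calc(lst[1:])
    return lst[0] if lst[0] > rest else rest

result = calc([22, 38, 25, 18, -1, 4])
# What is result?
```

Recursive max over [22, 38, 25, 18, -1, 4] = 38

Answer: 38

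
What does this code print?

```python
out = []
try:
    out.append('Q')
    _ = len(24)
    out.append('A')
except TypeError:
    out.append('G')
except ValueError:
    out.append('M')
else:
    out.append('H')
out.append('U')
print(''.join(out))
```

Execution trace: 'Q' (try body) → 'G' (except TypeError) → 'U' (after the try/except). Output: QGU

Answer: QGU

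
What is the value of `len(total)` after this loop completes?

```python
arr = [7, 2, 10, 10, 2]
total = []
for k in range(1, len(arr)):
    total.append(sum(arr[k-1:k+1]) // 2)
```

Number of 2-element averages
`total` takes the values: [] → [4] → [4, 6] → [4, 6, 10] → [4, 6, 10, 6]
So `len(total)` = 4

Answer: 4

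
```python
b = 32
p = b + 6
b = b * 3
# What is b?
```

Trace:
`b = 32` → b = 32
`p = b + 6` → p = 38
`b = b * 3` → b = 96
So b = 96

Answer: 96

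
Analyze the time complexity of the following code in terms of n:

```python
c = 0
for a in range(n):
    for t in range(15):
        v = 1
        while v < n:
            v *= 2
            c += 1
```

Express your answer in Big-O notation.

Each loop level contributes: n × 1 × log n. Multiplying the contributions gives O(n log n).

Answer: O(n log n)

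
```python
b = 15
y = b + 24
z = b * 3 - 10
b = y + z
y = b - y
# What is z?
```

Trace:
`b = 15` → b = 15
`y = b + 24` → y = 39
`z = b * 3 - 10` → z = 35
`b = y + z` → b = 74
`y = b - y` → y = 35
So z = 35

Answer: 35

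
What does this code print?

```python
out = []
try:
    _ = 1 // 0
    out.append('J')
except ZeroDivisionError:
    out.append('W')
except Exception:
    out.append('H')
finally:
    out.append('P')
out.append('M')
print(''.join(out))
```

Execution trace: 'W' (except ZeroDivisionError) → 'P' (finally) → 'M' (after the try/except). Output: WPM

Answer: WPM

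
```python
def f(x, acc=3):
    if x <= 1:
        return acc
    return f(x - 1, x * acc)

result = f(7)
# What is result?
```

Accumulator trace (n, acc): (7, 3) -> (6, 21) -> (5, 126) -> (4, 630) -> (3, 2520) -> (2, 7560) -> (1, 15120) -> return 15120

Answer: 15120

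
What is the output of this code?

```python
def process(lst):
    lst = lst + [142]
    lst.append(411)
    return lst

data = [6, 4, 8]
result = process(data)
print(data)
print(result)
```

Key concept: rebinding parameter vs mutation.
Step by step:
`data = [6, 4, 8]` → data = [6, 4, 8]
`result = process(data)` → result = [6, 4, 8, 142, 411]
`print(data)` → prints [6, 4, 8]
`print(result)` → prints [6, 4, 8, 142, 411]

Answer:
[6, 4, 8]
[6, 4, 8, 142, 411]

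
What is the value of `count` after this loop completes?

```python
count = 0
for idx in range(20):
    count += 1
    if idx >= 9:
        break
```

Loop breaks when idx reaches 9, count is 10
`count` takes the values: 0 → 1 → 2 → 3 → 4 → 5 → 6 → 7 → 8 → 9 → 10

Answer: 10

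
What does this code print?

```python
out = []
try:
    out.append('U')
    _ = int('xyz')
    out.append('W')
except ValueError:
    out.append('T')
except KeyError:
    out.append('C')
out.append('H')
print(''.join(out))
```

Execution trace: 'U' (try body) → 'T' (except ValueError) → 'H' (after the try/except). Output: UTH

Answer: UTH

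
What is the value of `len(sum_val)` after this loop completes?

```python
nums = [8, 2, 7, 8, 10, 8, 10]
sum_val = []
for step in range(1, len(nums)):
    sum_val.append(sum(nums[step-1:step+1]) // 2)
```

Number of 2-element averages
`sum_val` takes the values: [] → [5] → [5, 4] → [5, 4, 7] → [5, 4, 7, 9] → [5, 4, 7, 9, 9] → [5, 4, 7, 9, 9, 9]
So `len(sum_val)` = 6

Answer: 6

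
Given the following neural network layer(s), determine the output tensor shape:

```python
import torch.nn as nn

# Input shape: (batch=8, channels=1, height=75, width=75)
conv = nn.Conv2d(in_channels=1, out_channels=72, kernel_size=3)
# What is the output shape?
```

Input: (8, 1, 75, 75) -> Output: (8, 72, 73, 73)

Answer: (8, 72, 73, 73)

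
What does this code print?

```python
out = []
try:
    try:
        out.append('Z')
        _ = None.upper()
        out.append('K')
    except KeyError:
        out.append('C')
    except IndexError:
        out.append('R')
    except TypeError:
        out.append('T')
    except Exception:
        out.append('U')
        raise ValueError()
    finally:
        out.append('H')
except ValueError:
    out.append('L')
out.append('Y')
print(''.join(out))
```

Execution trace: 'Z' (inner try body) → 'U' (inner except Exception) → 'H' (inner finally) → 'L' (outer except ValueError) → 'Y' (after the try/except). Output: ZUHLY

Answer: ZUHLY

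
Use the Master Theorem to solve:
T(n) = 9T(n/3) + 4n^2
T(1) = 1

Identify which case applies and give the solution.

a=9, b=3, f(n)=4n^2. log_3(9) = 2. Since c=2 = 2, Case 2 applies: T(n) = Θ(n^log_b(a) · log n) = O(n^2 log n).

Answer: O(n^2 log n) - Case 2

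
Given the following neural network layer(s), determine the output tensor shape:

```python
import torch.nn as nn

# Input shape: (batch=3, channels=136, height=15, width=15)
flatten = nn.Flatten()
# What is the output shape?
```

Input: (3, 136, 15, 15) -> Output: (3, 30600)

Answer: (3, 30600)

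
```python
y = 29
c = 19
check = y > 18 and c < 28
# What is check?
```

Trace:
`y = 29` → y = 29
`c = 19` → c = 19
`check = y > 18 and c < 28` → check = True
So check = True

Answer: True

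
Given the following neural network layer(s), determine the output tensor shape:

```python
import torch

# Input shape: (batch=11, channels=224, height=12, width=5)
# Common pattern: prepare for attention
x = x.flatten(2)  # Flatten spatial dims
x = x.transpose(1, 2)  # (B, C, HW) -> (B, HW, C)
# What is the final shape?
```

Input: (11, 224, 12, 5) -> after flatten(2): (11, 224, 60) -> Output: (11, 60, 224)

Answer: (11, 60, 224)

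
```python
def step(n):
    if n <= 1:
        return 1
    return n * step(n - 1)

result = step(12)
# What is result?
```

step(12) = 12 * 11 * 10 * 9 * 8 * 7 * 6 * 5 * 4 * 3 * 2 * 1 = 479001600

Answer: 479001600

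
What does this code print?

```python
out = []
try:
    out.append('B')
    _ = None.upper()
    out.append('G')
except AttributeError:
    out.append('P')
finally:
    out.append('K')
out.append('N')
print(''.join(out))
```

Execution trace: 'B' (try body) → 'P' (except AttributeError) → 'K' (finally) → 'N' (after the try/except). Output: BPKN

Answer: BPKN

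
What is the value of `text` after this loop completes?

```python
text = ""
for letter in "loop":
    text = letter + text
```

Reverse 'loop'
`text` takes the values: "" → "l" → "ol" → "ool" → "pool"

Answer: "pool"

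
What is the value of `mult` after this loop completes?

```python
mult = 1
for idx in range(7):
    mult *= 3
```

3^7 = 2187
`mult` takes the values: 1 → 3 → 9 → 27 → 81 → 243 → 729 → 2187

Answer: 2187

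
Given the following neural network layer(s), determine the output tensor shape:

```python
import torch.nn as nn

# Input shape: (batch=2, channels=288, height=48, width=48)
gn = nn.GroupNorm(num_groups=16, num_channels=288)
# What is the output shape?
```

Input: (2, 288, 48, 48) -> Output: (2, 288, 48, 48)

Answer: (2, 288, 48, 48)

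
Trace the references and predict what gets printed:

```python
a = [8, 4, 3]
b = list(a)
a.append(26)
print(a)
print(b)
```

Key concept: list() constructor creates copy.
Step by step:
`a = [8, 4, 3]` → a = [8, 4, 3]
`b = list(a)` → b = [8, 4, 3]
`a.append(26)` → a = [8, 4, 3, 26]
`print(a)` → prints [8, 4, 3, 26]
`print(b)` → prints [8, 4, 3]

Answer:
[8, 4, 3, 26]
[8, 4, 3]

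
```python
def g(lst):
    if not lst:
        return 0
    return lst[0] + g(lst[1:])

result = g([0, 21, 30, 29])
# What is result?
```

0 + 21 + 30 + 29 + 0 = 80

Answer: 80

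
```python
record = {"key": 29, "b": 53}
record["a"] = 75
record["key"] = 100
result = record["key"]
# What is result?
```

Trace:
`record = {"key": 29, "b": 53}` → record = {'key': 29, 'b': 53}
`record["a"] = 75` → record = {'key': 29, 'b': 53, 'a': 75}
`record["key"] = 100` → record = {'key': 100, 'b': 53, 'a': 75}
`result = record["key"]` → result = 100
So result = 100

Answer: 100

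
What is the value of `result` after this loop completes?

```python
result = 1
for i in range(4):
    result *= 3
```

3^4 = 81
`result` takes the values: 1 → 3 → 9 → 27 → 81

Answer: 81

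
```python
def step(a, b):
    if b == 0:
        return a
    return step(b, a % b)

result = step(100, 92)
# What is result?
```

step(100, 92) -> step(92, 8) -> step(8, 4) -> step(4, 0) -> 4

Answer: 4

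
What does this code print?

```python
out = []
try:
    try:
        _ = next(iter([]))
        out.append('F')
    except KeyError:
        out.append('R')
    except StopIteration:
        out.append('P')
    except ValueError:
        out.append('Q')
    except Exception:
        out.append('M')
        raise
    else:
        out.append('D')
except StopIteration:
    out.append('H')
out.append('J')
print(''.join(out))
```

Execution trace: 'P' (except StopIteration) → 'J' (after the try/except). Output: PJ

Answer: PJ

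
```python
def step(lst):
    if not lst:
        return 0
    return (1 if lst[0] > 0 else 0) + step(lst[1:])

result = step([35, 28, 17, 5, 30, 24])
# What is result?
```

Count of positive elements in [35, 28, 17, 5, 30, 24] = 6

Answer: 6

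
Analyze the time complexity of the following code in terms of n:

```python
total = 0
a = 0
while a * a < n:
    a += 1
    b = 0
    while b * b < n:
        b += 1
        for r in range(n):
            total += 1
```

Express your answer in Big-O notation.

Each loop level contributes: √n × √n × n. Multiplying the contributions gives O(n^2).

Answer: O(n^2)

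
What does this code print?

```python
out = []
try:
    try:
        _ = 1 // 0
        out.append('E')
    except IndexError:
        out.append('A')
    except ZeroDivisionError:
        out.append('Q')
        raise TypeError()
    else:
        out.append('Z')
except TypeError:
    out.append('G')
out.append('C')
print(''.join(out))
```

Execution trace: 'Q' (inner except ZeroDivisionError) → 'G' (outer except TypeError) → 'C' (after the try/except). Output: QGC

Answer: QGC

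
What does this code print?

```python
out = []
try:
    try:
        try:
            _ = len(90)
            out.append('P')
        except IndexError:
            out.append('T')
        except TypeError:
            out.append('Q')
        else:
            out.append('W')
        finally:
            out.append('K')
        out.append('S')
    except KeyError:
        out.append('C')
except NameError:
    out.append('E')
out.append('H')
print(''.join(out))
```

Execution trace: 'Q' (inner except TypeError) → 'K' (inner finally) → 'S' (try body, no exception) → 'H' (after the try/except). Output: QKSH

Answer: QKSH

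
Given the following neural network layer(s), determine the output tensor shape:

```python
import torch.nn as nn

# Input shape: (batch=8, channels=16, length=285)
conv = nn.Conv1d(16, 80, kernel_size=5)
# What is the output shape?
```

Input: (8, 16, 285) -> Output: (8, 80, 281)

Answer: (8, 80, 281)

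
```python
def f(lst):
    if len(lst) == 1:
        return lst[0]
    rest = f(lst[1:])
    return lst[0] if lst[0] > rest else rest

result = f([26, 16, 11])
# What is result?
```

Recursive max over [26, 16, 11] = 26

Answer: 26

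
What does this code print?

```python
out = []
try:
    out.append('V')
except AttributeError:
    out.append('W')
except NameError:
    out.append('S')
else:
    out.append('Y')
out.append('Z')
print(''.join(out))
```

Execution trace: 'V' (try body, no exception) → 'Y' (else) → 'Z' (after the try/except). Output: VYZ

Answer: VYZ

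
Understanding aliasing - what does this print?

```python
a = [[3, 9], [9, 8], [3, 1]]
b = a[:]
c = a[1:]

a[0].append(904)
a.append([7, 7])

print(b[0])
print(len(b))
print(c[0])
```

Key concept: slice with nested mutation.
Step by step:
`a = [[3, 9], [9, 8], [3, 1]]` → a = [[3, 9], [9, 8], [3, 1]]
`b = a[:]` → b = [[3, 9], [9, 8], [3, 1]]
`c = a[1:]` → c = [[9, 8], [3, 1]]
`a[0].append(904)` → a = [[3, 9, 904], [9, 8], [3, 1]]; b = [[3, 9, 904], [9, 8], [3, 1]]
`a.append([7, 7])` → a = [[3, 9, 904], [9, 8], [3, 1], [7, 7]]
`print(b[0])` → prints [3, 9, 904]
`print(len(b))` → prints 3
`print(c[0])` → prints [9, 8]

Answer:
[3, 9, 904]
3
[9, 8]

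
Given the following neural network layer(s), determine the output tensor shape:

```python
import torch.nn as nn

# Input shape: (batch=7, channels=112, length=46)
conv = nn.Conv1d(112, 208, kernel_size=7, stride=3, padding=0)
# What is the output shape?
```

Input: (7, 112, 46) -> Output: (7, 208, 14)

Answer: (7, 208, 14)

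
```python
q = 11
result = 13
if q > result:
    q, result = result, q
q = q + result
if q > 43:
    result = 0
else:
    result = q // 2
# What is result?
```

Trace:
`q = 11` → q = 11
`result = 13` → result = 13
`if q > result: ...` → q > result is False → no variable changes
`q = q + result` → q = 24
`if q > 43: ...` → q > 43 is False, take else branch → result = 12
So result = 12

Answer: 12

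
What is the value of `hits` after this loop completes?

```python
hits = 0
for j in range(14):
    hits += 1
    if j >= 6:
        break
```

Loop breaks when j reaches 6, hits is 7
`hits` takes the values: 0 → 1 → 2 → 3 → 4 → 5 → 6 → 7

Answer: 7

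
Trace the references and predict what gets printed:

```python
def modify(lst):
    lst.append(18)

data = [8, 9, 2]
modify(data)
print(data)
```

Key concept: function modifies passed list.
Step by step:
`data = [8, 9, 2]` → data = [8, 9, 2]
`modify(data)` → data = [8, 9, 2, 18]
`print(data)` → prints [8, 9, 2, 18]

Answer: [8, 9, 2, 18]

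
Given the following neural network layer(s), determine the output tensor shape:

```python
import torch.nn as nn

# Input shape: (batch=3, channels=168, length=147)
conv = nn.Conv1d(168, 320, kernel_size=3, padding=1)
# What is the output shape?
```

Input: (3, 168, 147) -> Output: (3, 320, 147)

Answer: (3, 320, 147)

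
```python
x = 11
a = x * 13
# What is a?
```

Trace:
`x = 11` → x = 11
`a = x * 13` → a = 143
So a = 143

Answer: 143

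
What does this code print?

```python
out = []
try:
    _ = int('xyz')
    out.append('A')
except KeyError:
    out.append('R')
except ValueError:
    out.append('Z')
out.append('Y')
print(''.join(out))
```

Execution trace: 'Z' (except ValueError) → 'Y' (after the try/except). Output: ZY

Answer: ZY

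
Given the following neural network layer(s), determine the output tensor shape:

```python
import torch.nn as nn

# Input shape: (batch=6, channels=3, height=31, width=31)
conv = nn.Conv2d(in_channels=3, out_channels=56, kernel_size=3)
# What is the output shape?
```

Input: (6, 3, 31, 31) -> Output: (6, 56, 29, 29)

Answer: (6, 56, 29, 29)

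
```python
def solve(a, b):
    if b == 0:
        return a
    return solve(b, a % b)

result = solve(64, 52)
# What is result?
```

solve(64, 52) -> solve(52, 12) -> solve(12, 4) -> solve(4, 0) -> 4

Answer: 4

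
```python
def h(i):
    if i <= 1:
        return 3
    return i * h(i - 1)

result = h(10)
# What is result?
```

h(10) = 10 * 9 * 8 * 7 * 6 * 5 * 4 * 3 * 2 * 3 = 10886400

Answer: 10886400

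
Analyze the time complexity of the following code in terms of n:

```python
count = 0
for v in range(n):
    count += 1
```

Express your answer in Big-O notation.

Each loop level contributes: n. Multiplying the contributions gives O(n).

Answer: O(n)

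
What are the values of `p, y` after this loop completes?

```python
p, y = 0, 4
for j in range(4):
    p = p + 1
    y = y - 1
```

p goes 0→4, y goes 4→0
`p, y` takes the values: (0, 4) → (1, 4) → (1, 3) → (2, 3) → (2, 2) → (3, 2) → (3, 1) → (4, 1) → (4, 0)

Answer: 4, 0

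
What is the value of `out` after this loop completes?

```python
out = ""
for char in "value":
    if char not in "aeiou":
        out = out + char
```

Remove vowels from 'value'
`out` takes the values: "" → "v" → "vl"

Answer: "vl"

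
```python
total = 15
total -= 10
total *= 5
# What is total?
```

Trace:
`total = 15` → total = 15
`total -= 10` → total = 5
`total *= 5` → total = 25
So total = 25

Answer: 25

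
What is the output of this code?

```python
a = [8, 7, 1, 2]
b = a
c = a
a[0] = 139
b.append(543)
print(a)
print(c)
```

Key concept: multiple aliases.
Step by step:
`a = [8, 7, 1, 2]` → a = [8, 7, 1, 2]
`b = a` → b = [8, 7, 1, 2] (same object as a)
`c = a` → c = [8, 7, 1, 2] (same object as a, b)
`a[0] = 139` → a = [139, 7, 1, 2] (same object as b, c); b = [139, 7, 1, 2] (same object as a, c); c = [139, 7, 1, 2] (same object as a, b)
`b.append(543)` → a = [139, 7, 1, 2, 543] (same object as b, c); b = [139, 7, 1, 2, 543] (same object as a, c); c = [139, 7, 1, 2, 543] (same object as a, b)
`print(a)` → prints [139, 7, 1, 2, 543]
`print(c)` → prints [139, 7, 1, 2, 543]

Answer:
[139, 7, 1, 2, 543]
[139, 7, 1, 2, 543]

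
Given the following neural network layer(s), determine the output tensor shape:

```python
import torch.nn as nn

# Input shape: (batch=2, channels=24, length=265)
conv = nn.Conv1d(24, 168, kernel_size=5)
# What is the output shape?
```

Input: (2, 24, 265) -> Output: (2, 168, 261)

Answer: (2, 168, 261)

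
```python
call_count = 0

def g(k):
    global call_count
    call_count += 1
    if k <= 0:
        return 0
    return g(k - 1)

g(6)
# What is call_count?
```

Linear recursion stepping by 1: 7 calls from k=6 down to ≤0.

Answer: 7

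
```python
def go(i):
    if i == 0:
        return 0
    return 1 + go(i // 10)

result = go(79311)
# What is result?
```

Count of digits of 79311: 5

Answer: 5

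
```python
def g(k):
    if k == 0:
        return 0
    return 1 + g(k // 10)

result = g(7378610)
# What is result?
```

Count of digits of 7378610: 7

Answer: 7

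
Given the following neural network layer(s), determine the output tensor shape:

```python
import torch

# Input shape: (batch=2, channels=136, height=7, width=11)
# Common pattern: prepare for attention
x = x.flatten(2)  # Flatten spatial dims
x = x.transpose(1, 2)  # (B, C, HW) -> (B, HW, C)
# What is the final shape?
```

Input: (2, 136, 7, 11) -> after flatten(2): (2, 136, 77) -> Output: (2, 77, 136)

Answer: (2, 77, 136)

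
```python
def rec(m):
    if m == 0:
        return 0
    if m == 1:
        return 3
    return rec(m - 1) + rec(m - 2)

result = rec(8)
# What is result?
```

Build up from base cases: rec(0)=0, rec(1)=3, rec(2)=3, rec(3)=6, rec(4)=9, rec(5)=15, rec(6)=24, ..., rec(8)=63

Answer: 63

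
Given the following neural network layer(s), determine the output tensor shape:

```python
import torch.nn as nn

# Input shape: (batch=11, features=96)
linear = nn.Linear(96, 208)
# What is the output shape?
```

Input: (11, 96) -> Output: (11, 208)

Answer: (11, 208)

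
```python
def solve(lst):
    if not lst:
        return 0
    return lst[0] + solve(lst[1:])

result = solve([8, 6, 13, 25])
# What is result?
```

8 + 6 + 13 + 25 + 0 = 52

Answer: 52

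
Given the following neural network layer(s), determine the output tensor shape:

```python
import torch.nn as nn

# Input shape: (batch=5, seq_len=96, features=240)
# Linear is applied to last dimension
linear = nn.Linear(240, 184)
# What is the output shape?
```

Input: (5, 96, 240) -> Output: (5, 96, 184)

Answer: (5, 96, 184)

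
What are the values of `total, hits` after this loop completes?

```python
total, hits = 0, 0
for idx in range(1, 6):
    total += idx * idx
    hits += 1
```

Sum of squares and count
`total, hits` takes the values: (0, 0) → (1, 0) → (1, 1) → (5, 1) → (5, 2) → (14, 2) → (14, 3) → (30, 3) → (30, 4) → (55, 4) → (55, 5)

Answer: 55, 5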